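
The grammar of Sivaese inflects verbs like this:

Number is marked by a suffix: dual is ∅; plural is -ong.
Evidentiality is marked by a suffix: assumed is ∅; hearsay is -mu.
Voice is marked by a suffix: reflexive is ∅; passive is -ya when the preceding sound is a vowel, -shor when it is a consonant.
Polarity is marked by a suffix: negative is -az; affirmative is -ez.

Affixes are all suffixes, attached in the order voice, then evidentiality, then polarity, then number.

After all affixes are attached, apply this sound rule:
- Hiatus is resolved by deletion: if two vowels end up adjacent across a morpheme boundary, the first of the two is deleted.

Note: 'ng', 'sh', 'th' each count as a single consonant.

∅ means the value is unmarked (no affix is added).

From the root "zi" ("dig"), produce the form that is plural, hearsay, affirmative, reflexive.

voice = reflexive: zero marking, form stays zi.
Attach evidentiality hearsay -mu → zimu.
Attach polarity affirmative -ez → zimuez.
Attach number plural -ong → zimuezong.
Apply vowel deletion: zimuezong → zimezong.

zimezong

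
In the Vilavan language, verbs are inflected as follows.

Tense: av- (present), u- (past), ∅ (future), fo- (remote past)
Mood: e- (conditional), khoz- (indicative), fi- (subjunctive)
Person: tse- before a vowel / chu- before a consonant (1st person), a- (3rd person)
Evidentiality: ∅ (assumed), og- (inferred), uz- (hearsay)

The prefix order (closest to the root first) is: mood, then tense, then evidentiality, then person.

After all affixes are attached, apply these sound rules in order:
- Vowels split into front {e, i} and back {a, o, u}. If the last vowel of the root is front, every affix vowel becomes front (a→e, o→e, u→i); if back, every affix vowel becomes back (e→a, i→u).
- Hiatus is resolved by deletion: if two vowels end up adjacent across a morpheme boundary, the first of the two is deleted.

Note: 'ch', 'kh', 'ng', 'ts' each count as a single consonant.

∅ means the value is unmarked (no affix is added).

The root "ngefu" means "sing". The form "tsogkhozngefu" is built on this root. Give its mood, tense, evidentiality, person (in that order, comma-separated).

Segment: tse-og-khoz-ngefu.
mood: khoz- → indicative.
tense: ∅ → future.
evidentiality: og- → inferred.
person: tse/chu- → 1st person.

indicative, future, inferred, 1st person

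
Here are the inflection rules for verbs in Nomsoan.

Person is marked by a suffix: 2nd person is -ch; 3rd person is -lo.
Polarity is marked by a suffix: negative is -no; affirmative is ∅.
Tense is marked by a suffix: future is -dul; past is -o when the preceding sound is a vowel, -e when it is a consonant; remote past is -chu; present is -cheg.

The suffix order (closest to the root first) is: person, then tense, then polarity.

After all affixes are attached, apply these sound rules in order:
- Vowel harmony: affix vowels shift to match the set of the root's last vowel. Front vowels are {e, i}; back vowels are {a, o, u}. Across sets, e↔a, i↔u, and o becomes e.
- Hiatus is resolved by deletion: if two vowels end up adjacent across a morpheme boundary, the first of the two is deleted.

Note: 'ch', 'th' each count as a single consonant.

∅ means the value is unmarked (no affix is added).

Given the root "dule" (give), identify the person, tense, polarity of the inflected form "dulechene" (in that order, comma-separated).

Segment: dule-ch-e-no.
person: -ch → 2nd person.
tense: -o/e → past.
polarity: -no → negative.

2nd person, past, negative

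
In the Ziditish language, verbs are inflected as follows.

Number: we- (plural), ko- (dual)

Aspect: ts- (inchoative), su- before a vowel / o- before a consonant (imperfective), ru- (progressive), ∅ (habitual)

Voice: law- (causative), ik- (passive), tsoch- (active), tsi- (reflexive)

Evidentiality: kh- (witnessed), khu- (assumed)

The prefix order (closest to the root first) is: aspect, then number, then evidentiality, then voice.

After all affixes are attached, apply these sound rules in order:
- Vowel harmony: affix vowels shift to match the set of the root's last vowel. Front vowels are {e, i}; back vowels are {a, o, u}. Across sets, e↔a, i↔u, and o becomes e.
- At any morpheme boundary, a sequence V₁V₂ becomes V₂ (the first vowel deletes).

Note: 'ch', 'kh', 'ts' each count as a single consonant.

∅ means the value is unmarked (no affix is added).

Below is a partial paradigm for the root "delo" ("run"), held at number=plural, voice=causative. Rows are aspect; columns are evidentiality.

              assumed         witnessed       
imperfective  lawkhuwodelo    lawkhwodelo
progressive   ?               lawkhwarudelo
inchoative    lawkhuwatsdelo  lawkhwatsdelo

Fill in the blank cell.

lawkhuwarudelo

Attach aspect progressive ru- → rudelo.
Attach number plural we- → werudelo.
Attach evidentiality assumed khu- → khuwerudelo.
Attach voice causative law- → lawkhuwerudelo.
Apply vowel harmony: lawkhuwerudelo → lawkhuwarudelo.
Vowel deletion: no change.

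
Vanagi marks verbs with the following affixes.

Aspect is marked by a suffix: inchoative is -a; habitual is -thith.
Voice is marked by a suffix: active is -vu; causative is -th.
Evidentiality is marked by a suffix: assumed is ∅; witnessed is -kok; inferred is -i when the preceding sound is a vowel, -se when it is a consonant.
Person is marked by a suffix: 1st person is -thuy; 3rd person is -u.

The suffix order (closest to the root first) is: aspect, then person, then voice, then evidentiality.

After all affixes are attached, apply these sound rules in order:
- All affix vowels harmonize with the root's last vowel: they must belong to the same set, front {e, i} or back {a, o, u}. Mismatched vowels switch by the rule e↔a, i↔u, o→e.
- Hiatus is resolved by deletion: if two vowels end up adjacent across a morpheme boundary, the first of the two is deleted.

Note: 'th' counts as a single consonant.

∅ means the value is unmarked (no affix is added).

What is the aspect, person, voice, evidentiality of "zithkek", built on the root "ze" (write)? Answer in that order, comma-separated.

Segment: ze-a-u-th-kok.
aspect: -a → inchoative.
person: -u → 3rd person.
voice: -th → causative.
evidentiality: -kok → witnessed.

inchoative, 3rd person, causative, witnessed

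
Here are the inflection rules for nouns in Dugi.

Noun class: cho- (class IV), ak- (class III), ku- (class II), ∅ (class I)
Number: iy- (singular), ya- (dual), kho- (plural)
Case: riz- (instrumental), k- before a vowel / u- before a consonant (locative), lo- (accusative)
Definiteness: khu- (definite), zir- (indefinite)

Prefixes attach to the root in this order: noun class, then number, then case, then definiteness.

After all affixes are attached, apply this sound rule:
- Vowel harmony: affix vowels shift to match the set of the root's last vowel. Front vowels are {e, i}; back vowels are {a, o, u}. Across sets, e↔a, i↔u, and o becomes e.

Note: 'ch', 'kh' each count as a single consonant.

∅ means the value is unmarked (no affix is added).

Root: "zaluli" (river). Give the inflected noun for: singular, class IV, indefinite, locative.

zirkiychezaluli

Attach noun class class IV cho- → chozaluli.
Attach number singular iy- → iychozaluli.
Attach case locative k- (before vowel 'i') → kiychozaluli.
Attach definiteness indefinite zir- → zirkiychozaluli.
Apply vowel harmony: zirkiychozaluli → zirkiychezaluli.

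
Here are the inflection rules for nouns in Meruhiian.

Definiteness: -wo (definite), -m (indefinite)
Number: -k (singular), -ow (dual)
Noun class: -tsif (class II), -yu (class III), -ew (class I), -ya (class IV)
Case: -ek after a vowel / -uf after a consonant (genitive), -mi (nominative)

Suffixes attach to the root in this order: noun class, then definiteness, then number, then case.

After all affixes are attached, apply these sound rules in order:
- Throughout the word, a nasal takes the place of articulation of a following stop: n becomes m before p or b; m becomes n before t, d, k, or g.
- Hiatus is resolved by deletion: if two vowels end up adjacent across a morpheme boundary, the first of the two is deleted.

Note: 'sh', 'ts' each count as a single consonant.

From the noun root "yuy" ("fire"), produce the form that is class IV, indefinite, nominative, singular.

Attach noun class class IV -ya → yuyya.
Attach definiteness indefinite -m → yuyyam.
Attach number singular -k → yuyyamk.
Attach case nominative -mi → yuyyamkmi.
Apply nasal assimilation: yuyyamkmi → yuyyankmi.
Vowel deletion: no change.

yuyyankmi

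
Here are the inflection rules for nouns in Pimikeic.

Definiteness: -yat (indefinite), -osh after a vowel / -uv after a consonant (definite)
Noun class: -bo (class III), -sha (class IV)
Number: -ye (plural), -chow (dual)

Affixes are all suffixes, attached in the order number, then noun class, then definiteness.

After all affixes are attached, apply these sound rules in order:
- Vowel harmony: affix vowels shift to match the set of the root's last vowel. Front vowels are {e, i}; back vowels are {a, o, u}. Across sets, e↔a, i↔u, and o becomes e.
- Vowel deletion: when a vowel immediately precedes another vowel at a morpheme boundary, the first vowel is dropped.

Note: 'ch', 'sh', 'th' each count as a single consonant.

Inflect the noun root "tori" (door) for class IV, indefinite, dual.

Attach number dual -chow → torichow.
Attach noun class class IV -sha → torichowsha.
Attach definiteness indefinite -yat → torichowshayat.
Apply vowel harmony: torichowshayat → torichewsheyet.
Vowel deletion: no change.

torichewsheyet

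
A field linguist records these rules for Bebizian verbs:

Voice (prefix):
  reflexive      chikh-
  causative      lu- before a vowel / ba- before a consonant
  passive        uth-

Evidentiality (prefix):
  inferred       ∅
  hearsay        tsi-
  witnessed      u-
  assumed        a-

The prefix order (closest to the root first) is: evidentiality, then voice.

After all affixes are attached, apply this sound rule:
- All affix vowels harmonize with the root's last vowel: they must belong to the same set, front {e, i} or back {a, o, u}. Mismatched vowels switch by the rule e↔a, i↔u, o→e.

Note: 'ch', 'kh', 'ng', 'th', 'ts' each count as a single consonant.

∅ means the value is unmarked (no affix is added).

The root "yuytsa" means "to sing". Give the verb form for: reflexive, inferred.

chukhyuytsa

evidentiality = inferred: zero marking, form stays yuytsa.
Attach voice reflexive chikh- → chikhyuytsa.
Apply vowel harmony: chikhyuytsa → chukhyuytsa.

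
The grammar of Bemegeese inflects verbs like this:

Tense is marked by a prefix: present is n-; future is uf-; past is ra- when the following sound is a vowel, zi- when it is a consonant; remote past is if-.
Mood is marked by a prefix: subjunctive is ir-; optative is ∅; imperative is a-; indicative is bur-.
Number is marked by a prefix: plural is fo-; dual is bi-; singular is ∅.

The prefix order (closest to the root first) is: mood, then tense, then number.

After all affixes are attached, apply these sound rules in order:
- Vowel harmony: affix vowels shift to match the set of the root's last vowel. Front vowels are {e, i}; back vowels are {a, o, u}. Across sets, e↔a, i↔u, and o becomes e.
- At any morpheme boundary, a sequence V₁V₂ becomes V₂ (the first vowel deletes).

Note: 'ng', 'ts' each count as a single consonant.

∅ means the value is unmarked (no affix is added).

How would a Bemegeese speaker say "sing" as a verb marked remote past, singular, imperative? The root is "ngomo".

Attach mood imperative a- → angomo.
Attach tense remote past if- → ifangomo.
number = singular: zero marking, form stays ifangomo.
Apply vowel harmony: ifangomo → ufangomo.
Vowel deletion: no change.

ufangomo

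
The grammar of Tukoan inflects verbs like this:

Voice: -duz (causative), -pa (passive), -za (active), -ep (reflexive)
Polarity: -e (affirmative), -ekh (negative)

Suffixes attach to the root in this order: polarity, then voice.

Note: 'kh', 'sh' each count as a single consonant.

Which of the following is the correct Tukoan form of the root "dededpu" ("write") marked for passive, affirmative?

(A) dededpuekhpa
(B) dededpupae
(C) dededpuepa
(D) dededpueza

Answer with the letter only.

Attach polarity affirmative -e → dededpue.
Attach voice passive -pa → dededpuepa.
So the correct form is dededpuepa, option (C).
(A) dededpuekhpa is wrong: it uses negative instead of affirmative for polarity.
(D) dededpueza is wrong: it uses active instead of passive for voice.
(B) dededpupae is wrong: it has the affixes in the wrong order.

C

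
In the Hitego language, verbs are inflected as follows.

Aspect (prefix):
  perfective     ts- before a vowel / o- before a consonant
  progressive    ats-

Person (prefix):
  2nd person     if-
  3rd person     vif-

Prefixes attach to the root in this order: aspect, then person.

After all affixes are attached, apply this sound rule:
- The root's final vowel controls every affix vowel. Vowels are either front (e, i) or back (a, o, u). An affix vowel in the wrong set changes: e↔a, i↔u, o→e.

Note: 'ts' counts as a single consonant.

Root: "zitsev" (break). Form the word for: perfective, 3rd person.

vifezitsev

Attach aspect perfective o- (before consonant 'z') → ozitsev.
Attach person 3rd person vif- → vifozitsev.
Apply vowel harmony: vifozitsev → vifezitsev.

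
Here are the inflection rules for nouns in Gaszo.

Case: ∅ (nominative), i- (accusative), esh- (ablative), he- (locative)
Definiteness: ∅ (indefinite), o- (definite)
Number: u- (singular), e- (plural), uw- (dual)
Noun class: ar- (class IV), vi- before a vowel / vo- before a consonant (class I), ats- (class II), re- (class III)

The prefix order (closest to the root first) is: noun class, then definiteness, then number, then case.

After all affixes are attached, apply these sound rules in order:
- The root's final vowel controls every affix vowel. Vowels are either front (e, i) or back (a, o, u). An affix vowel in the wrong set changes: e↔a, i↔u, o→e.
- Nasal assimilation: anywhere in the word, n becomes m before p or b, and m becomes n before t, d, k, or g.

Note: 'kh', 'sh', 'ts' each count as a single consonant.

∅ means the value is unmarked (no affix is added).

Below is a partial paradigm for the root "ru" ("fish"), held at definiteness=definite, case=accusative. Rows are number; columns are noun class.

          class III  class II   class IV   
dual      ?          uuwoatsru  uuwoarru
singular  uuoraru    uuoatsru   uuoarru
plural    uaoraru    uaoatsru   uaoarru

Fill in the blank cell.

uuworaru

Attach noun class class III re- → reru.
Attach definiteness definite o- → oreru.
Attach number dual uw- → uworeru.
Attach case accusative i- → iuworeru.
Apply vowel harmony: iuworeru → uuworaru.
Nasal assimilation: no change.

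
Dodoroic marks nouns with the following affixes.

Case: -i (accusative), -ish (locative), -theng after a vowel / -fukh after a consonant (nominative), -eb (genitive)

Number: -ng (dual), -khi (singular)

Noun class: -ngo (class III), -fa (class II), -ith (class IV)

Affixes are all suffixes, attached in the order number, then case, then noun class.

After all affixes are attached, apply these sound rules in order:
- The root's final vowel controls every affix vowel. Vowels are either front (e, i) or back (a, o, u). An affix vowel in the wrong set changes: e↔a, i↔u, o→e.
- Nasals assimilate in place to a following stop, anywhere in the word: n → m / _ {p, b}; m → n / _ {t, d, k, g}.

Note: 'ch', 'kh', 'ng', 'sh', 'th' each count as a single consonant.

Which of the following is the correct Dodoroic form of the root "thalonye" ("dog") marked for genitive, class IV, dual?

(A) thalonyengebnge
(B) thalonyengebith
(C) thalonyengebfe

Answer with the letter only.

Attach number dual -ng → thalonyeng.
Attach case genitive -eb → thalonyengeb.
Attach noun class class IV -ith → thalonyengebith.
Vowel harmony: no change.
Nasal assimilation: no change.
So the correct form is thalonyengebith, option (B).
(C) thalonyengebfe is wrong: it uses class II instead of class IV for noun class.
(A) thalonyengebnge is wrong: it uses class III instead of class IV for noun class.

B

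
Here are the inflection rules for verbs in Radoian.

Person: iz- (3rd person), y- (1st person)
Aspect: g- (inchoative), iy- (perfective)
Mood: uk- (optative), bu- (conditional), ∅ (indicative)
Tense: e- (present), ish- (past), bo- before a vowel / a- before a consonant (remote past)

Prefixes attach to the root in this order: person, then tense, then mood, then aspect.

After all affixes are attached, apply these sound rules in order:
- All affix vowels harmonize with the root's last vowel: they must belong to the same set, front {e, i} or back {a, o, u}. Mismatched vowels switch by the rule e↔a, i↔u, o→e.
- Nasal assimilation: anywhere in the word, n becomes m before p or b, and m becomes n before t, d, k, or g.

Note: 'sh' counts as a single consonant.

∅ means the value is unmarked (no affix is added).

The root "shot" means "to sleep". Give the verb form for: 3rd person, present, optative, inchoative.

Attach person 3rd person iz- → izshot.
Attach tense present e- → eizshot.
Attach mood optative uk- → ukeizshot.
Attach aspect inchoative g- → gukeizshot.
Apply vowel harmony: gukeizshot → gukauzshot.
Nasal assimilation: no change.

gukauzshot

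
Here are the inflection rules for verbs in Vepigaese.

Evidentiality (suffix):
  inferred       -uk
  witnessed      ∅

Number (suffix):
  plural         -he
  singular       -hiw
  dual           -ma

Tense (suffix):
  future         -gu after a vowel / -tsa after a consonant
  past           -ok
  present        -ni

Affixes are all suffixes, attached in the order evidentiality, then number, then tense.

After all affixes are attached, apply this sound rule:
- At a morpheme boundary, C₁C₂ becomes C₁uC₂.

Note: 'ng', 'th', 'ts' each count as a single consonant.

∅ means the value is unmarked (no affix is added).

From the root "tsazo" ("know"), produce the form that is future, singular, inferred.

tsazoukuhiwutsa

Attach evidentiality inferred -uk → tsazouk.
Attach number singular -hiw → tsazoukhiw.
Attach tense future -tsa (after consonant 'w') → tsazoukhiwtsa.
Apply epenthesis: tsazoukhiwtsa → tsazoukuhiwutsa.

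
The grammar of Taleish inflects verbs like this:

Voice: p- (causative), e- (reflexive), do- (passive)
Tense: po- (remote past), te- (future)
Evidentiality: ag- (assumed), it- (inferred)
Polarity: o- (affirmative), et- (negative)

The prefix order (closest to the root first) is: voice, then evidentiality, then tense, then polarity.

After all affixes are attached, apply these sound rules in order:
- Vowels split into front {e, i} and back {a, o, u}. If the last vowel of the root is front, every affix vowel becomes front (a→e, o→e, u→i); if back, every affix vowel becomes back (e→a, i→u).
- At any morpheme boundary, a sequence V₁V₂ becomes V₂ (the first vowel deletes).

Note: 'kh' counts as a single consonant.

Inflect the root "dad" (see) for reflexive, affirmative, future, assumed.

Attach voice reflexive e- → edad.
Attach evidentiality assumed ag- → agedad.
Attach tense future te- → teagedad.
Attach polarity affirmative o- → oteagedad.
Apply vowel harmony: oteagedad → otaagadad.
Apply vowel deletion: otaagadad → otagadad.

otagadad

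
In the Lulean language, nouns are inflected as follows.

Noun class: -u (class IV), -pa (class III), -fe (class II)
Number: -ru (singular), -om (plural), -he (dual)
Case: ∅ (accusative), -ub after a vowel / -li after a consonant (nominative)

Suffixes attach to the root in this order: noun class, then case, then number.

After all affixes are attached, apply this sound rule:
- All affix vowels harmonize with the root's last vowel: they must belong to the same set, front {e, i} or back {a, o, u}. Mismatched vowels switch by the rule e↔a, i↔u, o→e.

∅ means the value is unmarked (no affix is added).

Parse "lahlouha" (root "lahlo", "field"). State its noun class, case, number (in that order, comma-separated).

class IV, accusative, dual

Segment: lahlo-u-he.
noun class: -u → class IV.
case: ∅ → accusative.
number: -he → dual.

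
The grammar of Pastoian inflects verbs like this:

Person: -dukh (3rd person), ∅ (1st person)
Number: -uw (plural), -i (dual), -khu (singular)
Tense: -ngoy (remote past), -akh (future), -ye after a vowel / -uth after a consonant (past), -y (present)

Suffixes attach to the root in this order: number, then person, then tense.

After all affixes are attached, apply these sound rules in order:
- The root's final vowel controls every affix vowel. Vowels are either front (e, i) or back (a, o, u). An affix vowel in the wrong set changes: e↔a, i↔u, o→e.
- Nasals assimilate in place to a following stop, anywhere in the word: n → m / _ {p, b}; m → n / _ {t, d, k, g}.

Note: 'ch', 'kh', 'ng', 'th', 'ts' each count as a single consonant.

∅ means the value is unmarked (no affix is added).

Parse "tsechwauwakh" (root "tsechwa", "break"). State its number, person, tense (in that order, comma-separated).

Segment: tsechwa-uw-akh.
number: -uw → plural.
person: ∅ → 1st person.
tense: -akh → future.

plural, 1st person, future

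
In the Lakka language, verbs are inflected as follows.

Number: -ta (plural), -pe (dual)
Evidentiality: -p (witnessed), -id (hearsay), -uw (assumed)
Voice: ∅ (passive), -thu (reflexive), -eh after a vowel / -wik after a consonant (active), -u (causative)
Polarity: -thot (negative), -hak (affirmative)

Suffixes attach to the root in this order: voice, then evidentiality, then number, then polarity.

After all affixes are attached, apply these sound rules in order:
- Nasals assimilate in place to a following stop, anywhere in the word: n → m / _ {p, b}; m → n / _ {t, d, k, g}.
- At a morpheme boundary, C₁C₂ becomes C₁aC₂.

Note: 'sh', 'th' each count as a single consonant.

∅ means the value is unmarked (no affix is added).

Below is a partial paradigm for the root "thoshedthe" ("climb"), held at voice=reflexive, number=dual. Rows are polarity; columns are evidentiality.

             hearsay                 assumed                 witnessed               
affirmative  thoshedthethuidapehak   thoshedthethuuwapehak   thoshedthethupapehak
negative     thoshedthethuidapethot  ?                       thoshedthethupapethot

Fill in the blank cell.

Attach voice reflexive -thu → thoshedthethu.
Attach evidentiality assumed -uw → thoshedthethuuw.
Attach number dual -pe → thoshedthethuuwpe.
Attach polarity negative -thot → thoshedthethuuwpethot.
Nasal assimilation: no change.
Apply epenthesis: thoshedthethuuwpethot → thoshedthethuuwapethot.

thoshedthethuuwapethot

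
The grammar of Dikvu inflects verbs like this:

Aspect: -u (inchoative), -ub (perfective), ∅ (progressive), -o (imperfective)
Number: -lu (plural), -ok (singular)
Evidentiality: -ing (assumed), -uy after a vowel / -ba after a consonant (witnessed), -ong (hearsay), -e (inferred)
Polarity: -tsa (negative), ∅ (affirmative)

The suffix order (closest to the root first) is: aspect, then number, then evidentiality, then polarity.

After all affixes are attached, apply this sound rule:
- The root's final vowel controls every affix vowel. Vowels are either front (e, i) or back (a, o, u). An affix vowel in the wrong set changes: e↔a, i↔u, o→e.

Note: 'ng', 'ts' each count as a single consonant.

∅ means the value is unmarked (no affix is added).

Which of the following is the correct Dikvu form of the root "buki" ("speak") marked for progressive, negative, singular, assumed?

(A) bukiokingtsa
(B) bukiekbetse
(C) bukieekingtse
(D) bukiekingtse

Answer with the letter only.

D

aspect = progressive: zero marking, form stays buki.
Attach number singular -ok → bukiok.
Attach evidentiality assumed -ing → bukioking.
Attach polarity negative -tsa → bukiokingtsa.
Apply vowel harmony: bukiokingtsa → bukiekingtse.
So the correct form is bukiekingtse, option (D).
(B) bukiekbetse is wrong: it uses witnessed instead of assumed for evidentiality.
(A) bukiokingtsa is wrong: it fails to apply the sound rule(s).
(C) bukieekingtse is wrong: it uses imperfective instead of progressive for aspect.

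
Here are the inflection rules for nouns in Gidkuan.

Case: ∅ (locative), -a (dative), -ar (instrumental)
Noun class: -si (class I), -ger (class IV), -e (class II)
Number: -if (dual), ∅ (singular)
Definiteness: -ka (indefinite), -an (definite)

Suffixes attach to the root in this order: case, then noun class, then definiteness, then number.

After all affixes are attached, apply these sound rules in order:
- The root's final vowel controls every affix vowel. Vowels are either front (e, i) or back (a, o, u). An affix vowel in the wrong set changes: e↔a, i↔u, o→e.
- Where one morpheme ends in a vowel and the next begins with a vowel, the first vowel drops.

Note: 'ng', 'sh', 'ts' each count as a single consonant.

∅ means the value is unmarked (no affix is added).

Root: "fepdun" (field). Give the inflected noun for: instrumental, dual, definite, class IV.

Attach case instrumental -ar → fepdunar.
Attach noun class class IV -ger → fepdunarger.
Attach definiteness definite -an → fepdunargeran.
Attach number dual -if → fepdunargeranif.
Apply vowel harmony: fepdunargeranif → fepdunargaranuf.
Vowel deletion: no change.

fepdunargaranuf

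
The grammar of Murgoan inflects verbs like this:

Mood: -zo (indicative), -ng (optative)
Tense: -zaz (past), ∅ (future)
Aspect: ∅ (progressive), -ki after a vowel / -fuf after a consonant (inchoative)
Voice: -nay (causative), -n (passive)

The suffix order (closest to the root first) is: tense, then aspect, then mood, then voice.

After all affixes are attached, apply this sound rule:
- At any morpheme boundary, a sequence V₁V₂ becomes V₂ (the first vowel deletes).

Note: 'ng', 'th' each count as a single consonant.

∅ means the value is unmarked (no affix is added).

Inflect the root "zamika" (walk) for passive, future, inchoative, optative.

tense = future: zero marking, form stays zamika.
Attach aspect inchoative -ki (after vowel 'a') → zamikaki.
Attach mood optative -ng → zamikaking.
Attach voice passive -n → zamikakingn.
Vowel deletion: no change.

zamikakingn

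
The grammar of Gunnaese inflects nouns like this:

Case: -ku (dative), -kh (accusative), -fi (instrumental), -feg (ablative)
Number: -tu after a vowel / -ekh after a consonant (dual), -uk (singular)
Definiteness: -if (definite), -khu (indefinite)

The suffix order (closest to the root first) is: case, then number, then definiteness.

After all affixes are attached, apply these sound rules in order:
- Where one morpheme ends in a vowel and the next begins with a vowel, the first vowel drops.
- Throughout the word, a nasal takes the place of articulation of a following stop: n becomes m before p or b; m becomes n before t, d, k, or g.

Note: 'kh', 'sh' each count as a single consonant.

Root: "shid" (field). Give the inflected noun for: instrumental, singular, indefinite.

Attach case instrumental -fi → shidfi.
Attach number singular -uk → shidfiuk.
Attach definiteness indefinite -khu → shidfiukkhu.
Apply vowel deletion: shidfiukkhu → shidfukkhu.
Nasal assimilation: no change.

shidfukkhu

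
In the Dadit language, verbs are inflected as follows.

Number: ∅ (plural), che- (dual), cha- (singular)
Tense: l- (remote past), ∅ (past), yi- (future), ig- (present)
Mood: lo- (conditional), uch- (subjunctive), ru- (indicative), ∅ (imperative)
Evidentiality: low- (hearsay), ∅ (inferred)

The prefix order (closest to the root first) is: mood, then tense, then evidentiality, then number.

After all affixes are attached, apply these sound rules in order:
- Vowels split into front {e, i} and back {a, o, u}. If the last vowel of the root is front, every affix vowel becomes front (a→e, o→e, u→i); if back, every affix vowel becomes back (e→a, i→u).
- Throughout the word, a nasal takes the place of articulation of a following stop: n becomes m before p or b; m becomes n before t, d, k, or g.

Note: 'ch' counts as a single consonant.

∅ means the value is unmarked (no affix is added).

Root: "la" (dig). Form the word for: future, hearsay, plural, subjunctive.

Attach mood subjunctive uch- → uchla.
Attach tense future yi- → yiuchla.
Attach evidentiality hearsay low- → lowyiuchla.
number = plural: zero marking, form stays lowyiuchla.
Apply vowel harmony: lowyiuchla → lowyuuchla.
Nasal assimilation: no change.

lowyuuchla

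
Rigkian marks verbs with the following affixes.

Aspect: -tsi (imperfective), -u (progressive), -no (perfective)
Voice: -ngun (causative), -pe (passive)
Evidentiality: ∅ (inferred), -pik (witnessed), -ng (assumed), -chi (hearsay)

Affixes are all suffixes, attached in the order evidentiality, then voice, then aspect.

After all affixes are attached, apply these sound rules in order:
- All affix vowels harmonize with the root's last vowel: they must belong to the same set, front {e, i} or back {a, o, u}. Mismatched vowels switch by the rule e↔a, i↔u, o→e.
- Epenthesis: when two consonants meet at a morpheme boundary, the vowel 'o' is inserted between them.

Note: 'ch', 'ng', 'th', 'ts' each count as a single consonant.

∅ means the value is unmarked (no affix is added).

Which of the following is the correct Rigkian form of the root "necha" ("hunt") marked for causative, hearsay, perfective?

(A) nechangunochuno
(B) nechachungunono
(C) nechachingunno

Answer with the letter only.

B

Attach evidentiality hearsay -chi → nechachi.
Attach voice causative -ngun → nechachingun.
Attach aspect perfective -no → nechachingunno.
Apply vowel harmony: nechachingunno → nechachungunno.
Apply epenthesis: nechachungunno → nechachungunono.
So the correct form is nechachungunono, option (B).
(A) nechangunochuno is wrong: it has the affixes in the wrong order.
(C) nechachingunno is wrong: it fails to apply the sound rule(s).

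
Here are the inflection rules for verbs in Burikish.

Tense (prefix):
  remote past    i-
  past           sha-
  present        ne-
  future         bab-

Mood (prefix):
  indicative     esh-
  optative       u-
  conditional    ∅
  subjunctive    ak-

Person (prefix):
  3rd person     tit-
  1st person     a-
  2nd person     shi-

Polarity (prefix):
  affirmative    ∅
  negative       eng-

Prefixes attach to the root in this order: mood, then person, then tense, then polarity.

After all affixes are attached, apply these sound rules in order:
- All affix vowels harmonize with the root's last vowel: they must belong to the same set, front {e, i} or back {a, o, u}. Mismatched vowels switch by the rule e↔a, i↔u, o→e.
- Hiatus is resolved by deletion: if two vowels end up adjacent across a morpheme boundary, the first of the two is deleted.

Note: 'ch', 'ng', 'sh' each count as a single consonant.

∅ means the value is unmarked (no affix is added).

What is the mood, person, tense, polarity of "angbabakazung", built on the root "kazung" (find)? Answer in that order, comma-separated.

conditional, 1st person, future, negative

Segment: eng-bab-a-kazung.
mood: ∅ → conditional.
person: a- → 1st person.
tense: bab- → future.
polarity: eng- → negative.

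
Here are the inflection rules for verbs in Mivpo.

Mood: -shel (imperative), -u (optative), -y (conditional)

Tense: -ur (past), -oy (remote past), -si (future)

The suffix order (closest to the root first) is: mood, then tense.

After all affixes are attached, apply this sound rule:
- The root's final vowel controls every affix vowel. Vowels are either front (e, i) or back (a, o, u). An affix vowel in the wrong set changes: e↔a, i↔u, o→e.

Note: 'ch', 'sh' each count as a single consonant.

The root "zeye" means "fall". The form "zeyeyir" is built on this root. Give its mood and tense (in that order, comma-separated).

conditional, past

Segment: zeye-y-ur.
mood: -y → conditional.
tense: -ur → past.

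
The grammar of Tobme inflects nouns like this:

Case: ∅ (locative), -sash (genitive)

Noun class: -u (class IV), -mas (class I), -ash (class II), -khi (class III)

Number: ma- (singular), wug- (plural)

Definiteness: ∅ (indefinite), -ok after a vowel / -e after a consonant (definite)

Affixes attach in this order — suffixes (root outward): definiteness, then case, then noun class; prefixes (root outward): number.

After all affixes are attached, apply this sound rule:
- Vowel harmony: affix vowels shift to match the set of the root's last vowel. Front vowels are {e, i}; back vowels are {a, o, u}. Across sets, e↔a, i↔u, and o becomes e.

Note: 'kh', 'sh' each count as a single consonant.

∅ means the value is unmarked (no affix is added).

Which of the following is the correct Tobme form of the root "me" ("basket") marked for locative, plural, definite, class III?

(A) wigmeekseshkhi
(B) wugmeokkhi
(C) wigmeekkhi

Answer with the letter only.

Attach definiteness definite -ok (after vowel 'e') → meok.
case = locative: zero marking, form stays meok.
Attach noun class class III -khi → meokkhi.
Attach number plural wug- → wugmeokkhi.
Apply vowel harmony: wugmeokkhi → wigmeekkhi.
So the correct form is wigmeekkhi, option (C).
(B) wugmeokkhi is wrong: it fails to apply the sound rule(s).
(A) wigmeekseshkhi is wrong: it uses genitive instead of locative for case.

C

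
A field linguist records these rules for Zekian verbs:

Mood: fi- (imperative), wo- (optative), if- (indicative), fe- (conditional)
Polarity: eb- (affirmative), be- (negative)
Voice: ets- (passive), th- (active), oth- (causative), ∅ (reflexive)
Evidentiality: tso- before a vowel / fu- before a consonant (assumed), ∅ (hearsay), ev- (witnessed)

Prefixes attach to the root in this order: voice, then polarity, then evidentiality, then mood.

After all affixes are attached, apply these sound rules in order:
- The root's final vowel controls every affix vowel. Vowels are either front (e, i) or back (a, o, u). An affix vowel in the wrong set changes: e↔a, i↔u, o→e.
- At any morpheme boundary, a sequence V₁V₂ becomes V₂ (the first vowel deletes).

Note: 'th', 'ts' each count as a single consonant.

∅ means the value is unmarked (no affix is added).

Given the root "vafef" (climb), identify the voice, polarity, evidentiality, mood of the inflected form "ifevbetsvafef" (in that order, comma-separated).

Segment: if-ev-be-ets-vafef.
voice: ets- → passive.
polarity: be- → negative.
evidentiality: ev- → witnessed.
mood: if- → indicative.

passive, negative, witnessed, indicative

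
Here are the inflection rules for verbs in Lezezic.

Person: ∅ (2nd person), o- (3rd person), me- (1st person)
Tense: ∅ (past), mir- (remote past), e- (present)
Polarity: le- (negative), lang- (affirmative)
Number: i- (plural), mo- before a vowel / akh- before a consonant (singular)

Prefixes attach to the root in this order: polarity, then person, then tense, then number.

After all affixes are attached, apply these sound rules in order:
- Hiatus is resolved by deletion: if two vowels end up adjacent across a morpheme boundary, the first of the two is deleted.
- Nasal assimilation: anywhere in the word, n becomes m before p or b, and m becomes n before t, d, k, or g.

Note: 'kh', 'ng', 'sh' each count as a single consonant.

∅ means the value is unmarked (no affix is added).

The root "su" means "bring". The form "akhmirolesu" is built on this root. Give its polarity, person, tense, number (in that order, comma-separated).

Segment: akh-mir-o-le-su.
polarity: le- → negative.
person: o- → 3rd person.
tense: mir- → remote past.
number: mo/akh- → singular.

negative, 3rd person, remote past, singular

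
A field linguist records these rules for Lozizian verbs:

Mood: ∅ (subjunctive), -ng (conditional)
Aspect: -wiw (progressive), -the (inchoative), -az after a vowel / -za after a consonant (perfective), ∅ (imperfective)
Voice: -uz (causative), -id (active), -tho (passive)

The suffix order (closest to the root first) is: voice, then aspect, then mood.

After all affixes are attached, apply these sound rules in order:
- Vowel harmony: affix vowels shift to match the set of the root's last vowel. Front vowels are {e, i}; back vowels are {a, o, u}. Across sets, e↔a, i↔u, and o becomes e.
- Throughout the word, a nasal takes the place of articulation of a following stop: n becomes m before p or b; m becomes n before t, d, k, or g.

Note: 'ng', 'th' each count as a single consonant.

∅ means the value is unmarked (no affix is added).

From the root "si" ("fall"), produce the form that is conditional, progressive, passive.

Attach voice passive -tho → sitho.
Attach aspect progressive -wiw → sithowiw.
Attach mood conditional -ng → sithowiwng.
Apply vowel harmony: sithowiwng → sithewiwng.
Nasal assimilation: no change.

sithewiwng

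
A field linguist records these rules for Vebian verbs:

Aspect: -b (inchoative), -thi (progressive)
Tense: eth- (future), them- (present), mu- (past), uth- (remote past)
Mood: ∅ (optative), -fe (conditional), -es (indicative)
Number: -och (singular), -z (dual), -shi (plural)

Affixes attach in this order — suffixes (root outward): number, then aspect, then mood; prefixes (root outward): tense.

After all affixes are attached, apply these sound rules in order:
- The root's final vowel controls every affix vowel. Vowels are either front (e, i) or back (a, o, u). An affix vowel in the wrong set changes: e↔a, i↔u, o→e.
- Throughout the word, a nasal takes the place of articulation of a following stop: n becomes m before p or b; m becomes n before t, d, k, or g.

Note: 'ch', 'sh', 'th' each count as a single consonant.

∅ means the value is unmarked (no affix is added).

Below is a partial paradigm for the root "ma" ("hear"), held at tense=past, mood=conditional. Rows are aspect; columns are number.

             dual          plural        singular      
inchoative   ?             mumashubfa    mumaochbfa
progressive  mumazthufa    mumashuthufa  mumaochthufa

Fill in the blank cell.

Attach number dual -z → maz.
Attach tense past mu- → mumaz.
Attach aspect inchoative -b → mumazb.
Attach mood conditional -fe → mumazbfe.
Apply vowel harmony: mumazbfe → mumazbfa.
Nasal assimilation: no change.

mumazbfa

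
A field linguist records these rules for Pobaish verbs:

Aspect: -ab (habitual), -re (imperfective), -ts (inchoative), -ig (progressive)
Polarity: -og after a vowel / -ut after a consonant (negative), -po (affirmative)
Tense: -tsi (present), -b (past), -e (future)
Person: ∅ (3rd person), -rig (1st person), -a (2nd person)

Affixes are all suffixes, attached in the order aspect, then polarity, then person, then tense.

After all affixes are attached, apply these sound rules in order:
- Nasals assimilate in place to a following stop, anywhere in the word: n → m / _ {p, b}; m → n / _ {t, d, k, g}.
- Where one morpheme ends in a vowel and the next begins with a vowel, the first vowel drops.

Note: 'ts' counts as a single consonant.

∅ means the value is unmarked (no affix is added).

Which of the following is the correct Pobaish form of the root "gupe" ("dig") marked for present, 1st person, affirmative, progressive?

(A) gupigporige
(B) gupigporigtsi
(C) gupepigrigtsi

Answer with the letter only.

Attach aspect progressive -ig → gupeig.
Attach polarity affirmative -po → gupeigpo.
Attach person 1st person -rig → gupeigporig.
Attach tense present -tsi → gupeigporigtsi.
Nasal assimilation: no change.
Apply vowel deletion: gupeigporigtsi → gupigporigtsi.
So the correct form is gupigporigtsi, option (B).
(C) gupepigrigtsi is wrong: it has the affixes in the wrong order.
(A) gupigporige is wrong: it uses future instead of present for tense.

B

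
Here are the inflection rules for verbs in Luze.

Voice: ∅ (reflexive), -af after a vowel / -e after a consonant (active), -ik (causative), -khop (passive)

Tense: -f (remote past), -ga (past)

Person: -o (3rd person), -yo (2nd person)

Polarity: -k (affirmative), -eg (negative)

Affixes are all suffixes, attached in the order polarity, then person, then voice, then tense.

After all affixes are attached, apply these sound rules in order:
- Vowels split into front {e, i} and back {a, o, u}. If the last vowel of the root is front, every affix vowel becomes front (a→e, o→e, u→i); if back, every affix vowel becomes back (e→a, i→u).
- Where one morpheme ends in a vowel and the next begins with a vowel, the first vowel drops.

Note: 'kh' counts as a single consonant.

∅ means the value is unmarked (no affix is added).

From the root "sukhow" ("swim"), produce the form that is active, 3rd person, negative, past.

Attach polarity negative -eg → sukhoweg.
Attach person 3rd person -o → sukhowego.
Attach voice active -af (after vowel 'o') → sukhowegoaf.
Attach tense past -ga → sukhowegoafga.
Apply vowel harmony: sukhowegoafga → sukhowagoafga.
Apply vowel deletion: sukhowagoafga → sukhowagafga.

sukhowagafga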